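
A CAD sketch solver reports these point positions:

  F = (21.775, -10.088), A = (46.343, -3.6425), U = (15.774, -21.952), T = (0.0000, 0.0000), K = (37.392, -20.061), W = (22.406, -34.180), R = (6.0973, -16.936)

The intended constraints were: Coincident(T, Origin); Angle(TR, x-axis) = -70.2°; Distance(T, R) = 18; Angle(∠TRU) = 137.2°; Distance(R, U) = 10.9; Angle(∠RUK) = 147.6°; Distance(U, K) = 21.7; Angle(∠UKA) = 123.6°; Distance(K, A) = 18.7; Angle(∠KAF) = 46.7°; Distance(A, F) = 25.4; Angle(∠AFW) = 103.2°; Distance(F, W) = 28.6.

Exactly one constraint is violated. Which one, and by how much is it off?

Distance(F, W) = 28.6 — off by 4.50.

T = (0.00, 0.00) ✓; TR at -70.20° ✓; |TR| = 18.00 ✓; ∠TRU = 137.2° ✓; |RU| = 10.90 ✓; ∠RUK = 147.6° ✓; |UK| = 21.70 ✓; ∠UKA = 123.6° ✓; |KA| = 18.70 ✓; ∠KAF = 46.70° ✓; |AF| = 25.40 ✓; ∠AFW = 103.2° ✓; |FW| = 24.10 ✗.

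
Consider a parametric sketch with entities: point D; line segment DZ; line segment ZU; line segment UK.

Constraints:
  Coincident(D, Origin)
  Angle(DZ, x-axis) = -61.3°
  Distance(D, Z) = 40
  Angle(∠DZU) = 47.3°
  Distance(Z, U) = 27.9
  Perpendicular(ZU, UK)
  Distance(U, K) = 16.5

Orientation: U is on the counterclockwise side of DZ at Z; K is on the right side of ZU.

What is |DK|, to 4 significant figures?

45.90

∠DZU = 47.3°, so ZU runs at -61.3° + (180° − 47.3°) = 71.40° from the x-axis; with |ZU| = 27.9, U = Z + 27.9·(cos 71.40°, sin 71.40°) = (28.11, -8.643). ZU is perpendicular to UK; with |UK| = 16.5 on the right of ZU, K = U + 16.5·(0.9478, -0.3190) = (43.75, -13.91). Then |DK| = |K − D| = 45.90.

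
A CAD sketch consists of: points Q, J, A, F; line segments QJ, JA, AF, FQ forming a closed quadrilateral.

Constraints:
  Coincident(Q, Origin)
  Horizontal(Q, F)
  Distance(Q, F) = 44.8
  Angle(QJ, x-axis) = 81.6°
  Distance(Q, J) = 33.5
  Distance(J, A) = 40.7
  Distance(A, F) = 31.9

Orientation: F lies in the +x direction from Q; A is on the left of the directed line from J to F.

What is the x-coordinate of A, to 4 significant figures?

45.57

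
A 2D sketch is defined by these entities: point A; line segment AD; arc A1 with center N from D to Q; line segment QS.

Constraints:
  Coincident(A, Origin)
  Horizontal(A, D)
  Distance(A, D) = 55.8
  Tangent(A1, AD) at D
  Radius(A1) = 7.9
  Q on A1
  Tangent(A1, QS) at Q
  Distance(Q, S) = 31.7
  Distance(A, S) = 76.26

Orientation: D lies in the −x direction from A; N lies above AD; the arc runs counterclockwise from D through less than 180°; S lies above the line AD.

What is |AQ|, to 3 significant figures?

50.5

Checks: |NQ| = 7.900 ✓; ∠(NQ, QS) = 90.00° ✓; |QS| = 31.70 ✓; |AS| = 76.26 ✓.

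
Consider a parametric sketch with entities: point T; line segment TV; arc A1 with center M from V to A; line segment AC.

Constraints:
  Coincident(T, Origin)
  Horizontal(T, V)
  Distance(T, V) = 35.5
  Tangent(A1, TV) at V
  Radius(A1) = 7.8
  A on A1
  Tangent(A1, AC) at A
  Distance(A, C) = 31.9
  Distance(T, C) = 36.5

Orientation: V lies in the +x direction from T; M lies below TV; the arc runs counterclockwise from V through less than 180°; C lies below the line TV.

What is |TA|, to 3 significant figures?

28.8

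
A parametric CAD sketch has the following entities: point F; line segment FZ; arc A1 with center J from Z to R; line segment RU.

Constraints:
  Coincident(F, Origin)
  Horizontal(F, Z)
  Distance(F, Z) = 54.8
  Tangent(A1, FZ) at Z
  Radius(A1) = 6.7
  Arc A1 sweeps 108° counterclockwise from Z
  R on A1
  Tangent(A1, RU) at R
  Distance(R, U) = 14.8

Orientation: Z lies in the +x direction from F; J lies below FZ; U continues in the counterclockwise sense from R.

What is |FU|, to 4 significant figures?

57.72

F is at the origin; FZ is horizontal with |FZ| = 54.8 and Z on the +x side, so Z = (54.80, 0.000). The tangent condition forces JZ to be normal to FZ, so J = Z + (0, -6.7) = (54.80, -6.700). On A1, Z sits at bearing 90° from J; a 108° counterclockwise sweep puts R at bearing 198°, so R = J + 6.7·(cos 198°, sin 198°) = (48.43, -8.770). Tangency of A1 to RU means the radius JR is perpendicular to RU, so RU runs along (−sin 198°, cos 198°); with |RU| = 14.8, U = (53.00, -22.85). Then |FU| = |U − F| = 57.72.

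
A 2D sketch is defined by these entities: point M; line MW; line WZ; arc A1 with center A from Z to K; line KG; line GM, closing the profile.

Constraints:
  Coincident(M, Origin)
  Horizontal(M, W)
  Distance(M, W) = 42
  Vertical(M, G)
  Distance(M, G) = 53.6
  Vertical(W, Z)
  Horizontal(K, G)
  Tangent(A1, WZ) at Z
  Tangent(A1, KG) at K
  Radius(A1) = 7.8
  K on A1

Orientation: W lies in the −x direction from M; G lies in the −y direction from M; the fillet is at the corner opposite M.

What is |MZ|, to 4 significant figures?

62.14

M is at the origin; MW is horizontal with |MW| = 42.0 and W on the −x side, so W = (-42.00, 0.000). MG is vertical with |MG| = 53.6 and G on the −y side, so G = (0.000, -53.60). The virtual corner opposite M is at (-42.00, -53.60). A1 meets WZ tangentially, so AZ is at right angles to WZ and the tangent condition forces AK to be normal to KG, with radius 7.8, so the center A sits 7.8 in from both sides at A = (-34.20, -45.80). That places the tangent points at Z = (-42.00, -45.80) on WZ and K = (-34.20, -53.60) on KG. Then |MZ| = |Z − M| = 62.14.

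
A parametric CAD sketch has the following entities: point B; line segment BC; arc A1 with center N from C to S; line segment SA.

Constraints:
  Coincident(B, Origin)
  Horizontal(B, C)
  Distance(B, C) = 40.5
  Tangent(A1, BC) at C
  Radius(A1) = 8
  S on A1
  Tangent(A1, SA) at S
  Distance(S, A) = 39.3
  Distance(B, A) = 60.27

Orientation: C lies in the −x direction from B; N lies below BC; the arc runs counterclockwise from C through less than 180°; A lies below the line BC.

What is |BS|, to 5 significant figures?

49.246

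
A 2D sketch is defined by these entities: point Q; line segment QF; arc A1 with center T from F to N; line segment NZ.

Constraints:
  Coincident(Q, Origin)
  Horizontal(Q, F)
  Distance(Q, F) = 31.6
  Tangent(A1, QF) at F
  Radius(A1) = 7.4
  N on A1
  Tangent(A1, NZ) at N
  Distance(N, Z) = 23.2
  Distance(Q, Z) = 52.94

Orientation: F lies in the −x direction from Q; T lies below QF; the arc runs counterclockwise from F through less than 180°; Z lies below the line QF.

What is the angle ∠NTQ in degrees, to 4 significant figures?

150.7°

Q is at the origin; Q and F share the same y with |QF| = 31.6 and F on the −x side, so F = (-31.60, 0.000). Since A1 is tangent to QF there, TF ⟂ QF, so T = F + (0, -7.4) = (-31.60, -7.400). Since TN ⟂ NZ (tangency), |TZ| = √(7.4² + 23.2²) = 24.35 regardless of where N sits on A1. So Z lies on both circle(Q, 52.94) and circle(T, 24.35); the below-QF intersection is Z = (-45.16, -27.63). N is the foot of the tangent from Z: N = (-38.71, -5.342).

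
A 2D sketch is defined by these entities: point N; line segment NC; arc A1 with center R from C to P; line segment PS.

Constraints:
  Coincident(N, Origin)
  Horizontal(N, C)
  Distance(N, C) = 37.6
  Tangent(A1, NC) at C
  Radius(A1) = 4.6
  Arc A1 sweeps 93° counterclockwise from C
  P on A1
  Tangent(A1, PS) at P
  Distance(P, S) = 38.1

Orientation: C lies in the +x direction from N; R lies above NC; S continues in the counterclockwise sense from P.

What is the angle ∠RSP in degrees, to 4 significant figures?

6.884°

N is at the origin; N and C share the same y with |NC| = 37.6 and C on the +x side, so C = (37.60, 0.000). A1 meets NC tangentially, so RC is at right angles to NC, so R = C + (0, 4.6) = (37.60, 4.600). On A1, C sits at bearing -90° from R; a 93° counterclockwise sweep puts P at bearing 3°, so P = R + 4.6·(cos 3°, sin 3°) = (42.19, 4.841). Tangency of A1 to PS means the radius RP is perpendicular to PS, so PS runs along (−sin 3°, cos 3°); with |PS| = 38.1, S = (40.20, 42.89). Then cos ∠RSP = SR·SP / (|SR||SP|), giving 6.884°.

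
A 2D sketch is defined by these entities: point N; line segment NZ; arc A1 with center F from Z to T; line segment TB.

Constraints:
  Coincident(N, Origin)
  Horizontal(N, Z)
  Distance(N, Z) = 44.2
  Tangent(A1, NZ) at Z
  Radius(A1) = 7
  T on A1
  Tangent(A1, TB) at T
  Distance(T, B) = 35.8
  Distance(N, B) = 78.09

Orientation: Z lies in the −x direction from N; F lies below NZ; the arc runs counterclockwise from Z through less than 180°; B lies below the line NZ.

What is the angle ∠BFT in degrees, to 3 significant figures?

78.9°

N is at the origin; N and Z share the same y with |NZ| = 44.2 and Z on the −x side, so Z = (-44.2, 0.00). The tangent condition forces FZ to be normal to NZ, so F = Z + (0, -7) = (-44.2, -7.00). Since FT ⟂ TB (tangency), |FB| = √(7.0² + 35.8²) = 36.5 regardless of where T sits on A1. So B lies on both circle(N, 78.09) and circle(F, 36.5); the below-NZ intersection is B = (-71.7, -31.0). T is the foot of the tangent from B: T = (-49.7, -2.71).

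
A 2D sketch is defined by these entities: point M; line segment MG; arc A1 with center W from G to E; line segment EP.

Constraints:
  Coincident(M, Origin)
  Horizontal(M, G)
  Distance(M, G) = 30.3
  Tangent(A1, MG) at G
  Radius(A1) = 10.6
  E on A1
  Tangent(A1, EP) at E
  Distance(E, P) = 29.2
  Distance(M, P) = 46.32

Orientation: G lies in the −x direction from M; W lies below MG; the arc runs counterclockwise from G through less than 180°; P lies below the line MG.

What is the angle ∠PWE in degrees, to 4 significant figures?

70.05°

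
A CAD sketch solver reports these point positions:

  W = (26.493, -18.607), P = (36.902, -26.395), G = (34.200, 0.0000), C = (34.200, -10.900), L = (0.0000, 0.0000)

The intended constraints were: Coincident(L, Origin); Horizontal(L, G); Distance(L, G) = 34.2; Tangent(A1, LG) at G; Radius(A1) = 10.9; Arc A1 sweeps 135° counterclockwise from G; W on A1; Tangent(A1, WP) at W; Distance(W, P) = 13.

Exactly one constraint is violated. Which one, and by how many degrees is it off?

Tangent(A1, WP) at W — off by 8.20°.

L = (0.00, 0.00) ✓; L.y = 0.00, G.y = 0.00 ✓; |LG| = 34.20 ✓; ∠(CG, GL) = 90.00° ✓; |CG| = 10.90 ✓; bearing(C→W) − bearing(C→G) = 135.0° ✓; |CW| = 10.90 ✓; ∠(CW, WP) = 81.80° ✗; |WP| = 13.00 ✓.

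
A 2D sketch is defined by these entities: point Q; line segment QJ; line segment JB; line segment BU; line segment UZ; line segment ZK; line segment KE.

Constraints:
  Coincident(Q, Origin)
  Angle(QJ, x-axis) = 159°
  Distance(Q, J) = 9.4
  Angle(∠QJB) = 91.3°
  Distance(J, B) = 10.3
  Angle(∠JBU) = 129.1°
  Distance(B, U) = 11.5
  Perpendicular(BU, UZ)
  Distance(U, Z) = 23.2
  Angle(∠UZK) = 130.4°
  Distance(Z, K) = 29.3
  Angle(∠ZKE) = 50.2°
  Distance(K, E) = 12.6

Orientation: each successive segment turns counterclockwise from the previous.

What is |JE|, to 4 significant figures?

22.05

Q is at the origin; QJ runs at 159.0° with length 9.4, so J = (-8.776, 3.369). ∠QJB = 91.3° gives JB at -112.3° from the x-axis; with |JB| = 10.3, B = (-12.68, -6.161). ∠JBU = 129.1° gives BU at -61.40° from the x-axis; with |BU| = 11.5, U = (-7.179, -16.26). BU is perpendicular to UZ, so UZ runs at 28.60°; with |UZ| = 23.2, Z = (13.19, -5.152). ∠UZK = 130.4° gives ZK at 78.20° from the x-axis; with |ZK| = 29.3, K = (19.18, 23.53). ∠ZKE = 50.2° gives KE at -152.0° from the x-axis; with |KE| = 12.6, E = (8.057, 17.61). Then |JE| = |E − J| = 22.05.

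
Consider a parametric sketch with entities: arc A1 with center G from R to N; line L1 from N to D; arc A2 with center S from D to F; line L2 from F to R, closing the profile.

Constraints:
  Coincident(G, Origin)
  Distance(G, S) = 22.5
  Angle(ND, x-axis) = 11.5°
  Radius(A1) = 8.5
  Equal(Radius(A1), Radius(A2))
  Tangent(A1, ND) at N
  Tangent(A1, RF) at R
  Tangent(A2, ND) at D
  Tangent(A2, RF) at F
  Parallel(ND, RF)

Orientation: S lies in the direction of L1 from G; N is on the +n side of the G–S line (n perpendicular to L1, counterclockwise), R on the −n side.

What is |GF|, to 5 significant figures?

24.052

The slot axis is L1's direction at 11.5°, so u = (cos 11.5°, sin 11.5°) = (0.97992, 0.19937) and n = (−sin 11.5°, cos 11.5°) = (-0.19937, 0.97992). G is at the origin and S lies 22.5 along u from G, so S = 22.5·u = (22.048, 4.4858). Tangency of A1 to both parallel lines with radius 8.5 puts N and R at G ± 8.5·n: N = (-1.6946, 8.3294), R = (1.6946, -8.3294). Equal radii place D and F the same way about S: D = S + 8.5·n = (20.354, 12.815), F = S − 8.5·n = (23.743, -3.8436). Then |GF| = |F − G| = 24.052.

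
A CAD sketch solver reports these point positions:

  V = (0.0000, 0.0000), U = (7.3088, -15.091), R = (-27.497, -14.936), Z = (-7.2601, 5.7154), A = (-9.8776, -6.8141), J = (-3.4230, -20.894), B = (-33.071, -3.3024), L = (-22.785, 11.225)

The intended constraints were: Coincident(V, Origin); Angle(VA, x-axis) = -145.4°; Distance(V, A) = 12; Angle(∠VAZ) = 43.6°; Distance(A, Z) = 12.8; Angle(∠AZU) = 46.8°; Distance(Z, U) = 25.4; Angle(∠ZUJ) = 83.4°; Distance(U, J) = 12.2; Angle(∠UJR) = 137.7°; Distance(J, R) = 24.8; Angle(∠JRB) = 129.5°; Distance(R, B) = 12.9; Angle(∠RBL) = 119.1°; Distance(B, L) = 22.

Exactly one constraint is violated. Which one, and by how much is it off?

Distance(B, L) = 22 — off by 4.20.

V = (0.00, 0.00) ✓; VA at -145.4° ✓; |VA| = 12.00 ✓; ∠VAZ = 43.60° ✓; |AZ| = 12.80 ✓; ∠AZU = 46.80° ✓; |ZU| = 25.40 ✓; ∠ZUJ = 83.40° ✓; |UJ| = 12.20 ✓; ∠UJR = 137.7° ✓; |JR| = 24.80 ✓; ∠JRB = 129.5° ✓; |RB| = 12.90 ✓; ∠RBL = 119.1° ✓; |BL| = 17.80 ✗.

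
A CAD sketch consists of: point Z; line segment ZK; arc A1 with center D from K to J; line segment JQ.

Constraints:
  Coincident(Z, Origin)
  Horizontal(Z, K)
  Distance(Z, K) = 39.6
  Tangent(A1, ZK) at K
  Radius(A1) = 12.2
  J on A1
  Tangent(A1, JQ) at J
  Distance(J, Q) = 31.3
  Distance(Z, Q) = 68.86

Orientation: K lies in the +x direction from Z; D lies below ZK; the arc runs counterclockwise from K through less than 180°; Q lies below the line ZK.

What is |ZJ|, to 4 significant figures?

37.76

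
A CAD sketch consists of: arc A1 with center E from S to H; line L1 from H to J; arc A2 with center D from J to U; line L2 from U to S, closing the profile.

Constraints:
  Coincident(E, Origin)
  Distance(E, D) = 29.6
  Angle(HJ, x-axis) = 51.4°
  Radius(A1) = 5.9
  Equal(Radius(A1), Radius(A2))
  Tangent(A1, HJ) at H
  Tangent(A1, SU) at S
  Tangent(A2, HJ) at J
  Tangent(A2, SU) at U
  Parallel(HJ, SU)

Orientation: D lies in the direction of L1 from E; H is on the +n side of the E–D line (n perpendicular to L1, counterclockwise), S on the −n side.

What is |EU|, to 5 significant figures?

30.182

The slot axis is L1's direction at 51.4°, so u = (cos 51.4°, sin 51.4°) = (0.62388, 0.78152) and n = (−sin 51.4°, cos 51.4°) = (-0.78152, 0.62388). E is at the origin and D lies 29.6 along u from E, so D = 29.6·u = (18.467, 23.133). Tangency of A1 to both parallel lines with radius 5.9 puts H and S at E ± 5.9·n: H = (-4.6110, 3.6809), S = (4.6110, -3.6809). Equal radii place J and U the same way about D: J = D + 5.9·n = (13.856, 26.814), U = D − 5.9·n = (23.078, 19.452). Then |EU| = |U − E| = 30.182.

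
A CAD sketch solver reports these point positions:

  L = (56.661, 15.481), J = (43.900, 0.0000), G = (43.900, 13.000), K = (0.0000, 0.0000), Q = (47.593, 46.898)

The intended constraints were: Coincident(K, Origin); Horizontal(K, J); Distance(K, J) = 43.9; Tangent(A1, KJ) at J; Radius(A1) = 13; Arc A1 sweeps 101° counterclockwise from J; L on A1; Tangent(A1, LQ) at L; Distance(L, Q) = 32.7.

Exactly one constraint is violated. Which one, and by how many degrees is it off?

Tangent(A1, LQ) at L — off by 5.10°.

K = (0.00, 0.00) ✓; K.y = 0.00, J.y = 0.00 ✓; |KJ| = 43.90 ✓; ∠(GJ, JK) = 90.00° ✓; |GJ| = 13.00 ✓; bearing(G→L) − bearing(G→J) = 101.0° ✓; |GL| = 13.00 ✓; ∠(GL, LQ) = 84.90° ✗; |LQ| = 32.70 ✓.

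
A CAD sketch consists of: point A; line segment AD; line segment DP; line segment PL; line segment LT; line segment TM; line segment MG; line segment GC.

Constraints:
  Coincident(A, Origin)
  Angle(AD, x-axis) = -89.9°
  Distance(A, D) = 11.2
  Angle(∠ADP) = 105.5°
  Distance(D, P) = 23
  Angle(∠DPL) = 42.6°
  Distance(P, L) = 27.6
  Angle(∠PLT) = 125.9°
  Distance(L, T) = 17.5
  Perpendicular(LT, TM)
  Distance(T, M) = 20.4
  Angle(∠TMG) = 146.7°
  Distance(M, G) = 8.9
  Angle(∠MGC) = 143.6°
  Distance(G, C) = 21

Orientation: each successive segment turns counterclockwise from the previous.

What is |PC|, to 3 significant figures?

15.7

A is at the origin; AD runs at -89.9° with length 11.2, so D = (0.0195, -11.2). ∠ADP = 105.5° gives DP at -15.4° from the x-axis; with |DP| = 23.0, P = (22.2, -17.3). ∠DPL = 42.6° gives PL at 122° from the x-axis; with |PL| = 27.6, L = (7.57, 6.10). ∠PLT = 125.9° gives LT at 176° from the x-axis; with |LT| = 17.5, T = (-9.89, 7.29). LT ⟂ TM, so TM runs at -93.9°; with |TM| = 20.4, M = (-11.3, -13.1). ∠TMG = 146.7° gives MG at -60.6° from the x-axis; with |MG| = 8.9, G = (-6.91, -20.8). ∠MGC = 143.6° gives GC at -24.2° from the x-axis; with |GC| = 21.0, C = (12.2, -29.4). Then |PC| = |C − P| = 15.7.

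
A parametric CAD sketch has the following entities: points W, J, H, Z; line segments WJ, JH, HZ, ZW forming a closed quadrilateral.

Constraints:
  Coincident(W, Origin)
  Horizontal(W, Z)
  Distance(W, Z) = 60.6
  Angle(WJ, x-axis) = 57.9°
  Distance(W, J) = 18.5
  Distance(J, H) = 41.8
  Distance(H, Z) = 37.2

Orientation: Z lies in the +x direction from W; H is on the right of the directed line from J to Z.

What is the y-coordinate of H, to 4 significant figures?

-21.00

Checks: W.y = 0.00, Z.y = 0.00 ✓; |JH| = 41.80 ✓; |HZ| = 37.20 ✓.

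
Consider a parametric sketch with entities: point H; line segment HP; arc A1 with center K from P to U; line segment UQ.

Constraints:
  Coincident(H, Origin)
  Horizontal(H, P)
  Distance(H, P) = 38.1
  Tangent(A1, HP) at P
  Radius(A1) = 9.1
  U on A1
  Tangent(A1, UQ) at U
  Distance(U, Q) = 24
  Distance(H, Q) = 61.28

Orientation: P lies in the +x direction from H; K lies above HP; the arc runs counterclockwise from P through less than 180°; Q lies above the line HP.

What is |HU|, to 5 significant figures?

47.259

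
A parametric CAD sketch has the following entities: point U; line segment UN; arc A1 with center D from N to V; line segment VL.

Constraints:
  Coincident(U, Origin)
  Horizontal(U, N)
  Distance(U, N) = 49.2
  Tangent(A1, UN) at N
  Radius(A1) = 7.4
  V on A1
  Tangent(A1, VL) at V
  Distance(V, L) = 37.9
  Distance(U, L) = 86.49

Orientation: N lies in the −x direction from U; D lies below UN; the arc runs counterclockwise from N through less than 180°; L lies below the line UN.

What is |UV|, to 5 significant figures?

54.329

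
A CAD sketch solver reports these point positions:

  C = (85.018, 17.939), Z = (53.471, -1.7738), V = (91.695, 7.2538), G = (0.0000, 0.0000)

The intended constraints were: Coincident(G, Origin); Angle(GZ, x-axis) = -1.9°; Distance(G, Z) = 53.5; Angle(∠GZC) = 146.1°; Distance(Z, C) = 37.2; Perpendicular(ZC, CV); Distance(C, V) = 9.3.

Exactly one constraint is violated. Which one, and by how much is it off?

Distance(C, V) = 9.3 — off by 3.30.

G = (0.00, 0.00) ✓; GZ at -1.900° ✓; |GZ| = 53.50 ✓; ∠GZC = 146.1° ✓; |ZC| = 37.20 ✓; ∠(ZC, CV) = 90.00° ✓; |CV| = 12.60 ✗.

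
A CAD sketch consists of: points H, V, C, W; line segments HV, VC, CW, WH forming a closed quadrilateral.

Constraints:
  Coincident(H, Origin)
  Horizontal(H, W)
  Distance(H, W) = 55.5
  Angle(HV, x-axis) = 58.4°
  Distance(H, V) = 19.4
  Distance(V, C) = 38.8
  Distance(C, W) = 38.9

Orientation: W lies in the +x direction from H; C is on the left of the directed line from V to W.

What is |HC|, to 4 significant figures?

56.80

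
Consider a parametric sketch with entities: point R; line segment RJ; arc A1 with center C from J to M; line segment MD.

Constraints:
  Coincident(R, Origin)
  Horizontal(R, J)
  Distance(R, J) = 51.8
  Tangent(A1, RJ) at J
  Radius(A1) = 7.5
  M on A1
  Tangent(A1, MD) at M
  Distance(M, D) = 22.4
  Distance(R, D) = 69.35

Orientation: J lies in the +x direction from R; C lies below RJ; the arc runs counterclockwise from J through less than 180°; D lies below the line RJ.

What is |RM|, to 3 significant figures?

48.6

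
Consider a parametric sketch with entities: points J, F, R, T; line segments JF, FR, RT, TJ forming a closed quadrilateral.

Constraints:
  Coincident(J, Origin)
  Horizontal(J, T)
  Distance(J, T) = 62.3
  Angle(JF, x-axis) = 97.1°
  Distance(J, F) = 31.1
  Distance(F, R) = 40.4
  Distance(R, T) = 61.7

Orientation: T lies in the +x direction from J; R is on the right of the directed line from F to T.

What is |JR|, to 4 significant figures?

9.301

Checks: |FR| = 40.40 ✓; |RT| = 61.70 ✓.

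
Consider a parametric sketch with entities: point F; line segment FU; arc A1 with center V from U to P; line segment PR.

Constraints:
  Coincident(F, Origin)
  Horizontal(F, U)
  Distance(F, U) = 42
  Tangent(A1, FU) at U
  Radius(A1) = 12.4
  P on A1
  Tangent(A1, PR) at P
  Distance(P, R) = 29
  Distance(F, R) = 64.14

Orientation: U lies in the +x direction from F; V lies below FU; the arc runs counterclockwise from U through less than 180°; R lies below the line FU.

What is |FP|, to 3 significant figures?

36.9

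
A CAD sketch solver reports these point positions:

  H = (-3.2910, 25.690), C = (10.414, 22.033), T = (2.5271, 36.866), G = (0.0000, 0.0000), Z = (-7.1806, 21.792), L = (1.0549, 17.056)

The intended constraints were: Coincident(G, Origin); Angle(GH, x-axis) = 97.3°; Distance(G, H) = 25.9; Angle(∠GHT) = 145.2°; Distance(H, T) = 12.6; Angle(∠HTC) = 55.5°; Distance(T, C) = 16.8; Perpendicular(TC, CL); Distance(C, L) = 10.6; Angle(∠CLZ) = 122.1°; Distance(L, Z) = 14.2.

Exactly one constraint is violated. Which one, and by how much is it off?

Distance(L, Z) = 14.2 — off by 4.70.

G = (0.00, 0.00) ✓; GH at 97.30° ✓; |GH| = 25.90 ✓; ∠GHT = 145.2° ✓; |HT| = 12.60 ✓; ∠HTC = 55.50° ✓; |TC| = 16.80 ✓; ∠(TC, CL) = 90.00° ✓; |CL| = 10.60 ✓; ∠CLZ = 122.1° ✓; |LZ| = 9.500 ✗.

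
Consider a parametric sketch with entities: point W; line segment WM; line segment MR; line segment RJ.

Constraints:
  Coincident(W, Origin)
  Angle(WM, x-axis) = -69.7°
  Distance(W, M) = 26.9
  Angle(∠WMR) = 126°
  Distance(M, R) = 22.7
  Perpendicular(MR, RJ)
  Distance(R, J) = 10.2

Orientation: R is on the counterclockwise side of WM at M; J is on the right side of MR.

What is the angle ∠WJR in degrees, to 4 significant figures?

50.31°

∠WMR = 126.0°, so MR runs at -69.7° + (180° − 126.0°) = -15.70° from the x-axis; with |MR| = 22.7, R = M + 22.7·(cos -15.70°, sin -15.70°) = (31.19, -31.37). MR is perpendicular to RJ; with |RJ| = 10.2 on the right of MR, J = R + 10.2·(-0.2706, -0.9627) = (28.43, -41.19). Then cos ∠WJR = JW·JR / (|JW||JR|), giving 50.31°.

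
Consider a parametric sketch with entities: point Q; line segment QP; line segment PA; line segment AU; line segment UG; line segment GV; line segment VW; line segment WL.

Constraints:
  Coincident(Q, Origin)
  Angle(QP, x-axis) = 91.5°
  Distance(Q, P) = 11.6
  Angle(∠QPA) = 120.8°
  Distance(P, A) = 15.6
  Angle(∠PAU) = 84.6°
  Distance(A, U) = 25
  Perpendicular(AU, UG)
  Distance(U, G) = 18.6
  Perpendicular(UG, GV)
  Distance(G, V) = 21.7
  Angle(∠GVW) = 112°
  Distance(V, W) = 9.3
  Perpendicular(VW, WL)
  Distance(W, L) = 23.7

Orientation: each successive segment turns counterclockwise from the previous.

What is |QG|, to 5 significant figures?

13.192

∠PAU = 84.6° gives AU at -113.90° from the x-axis; with |AU| = 25.0, U = (-24.036, -3.6260). The perpendicularity gives UG at right angles to AU, so UG runs at -23.900°; with |UG| = 18.6, G = (-7.0313, -11.162). Then |QG| = |G − Q| = 13.192.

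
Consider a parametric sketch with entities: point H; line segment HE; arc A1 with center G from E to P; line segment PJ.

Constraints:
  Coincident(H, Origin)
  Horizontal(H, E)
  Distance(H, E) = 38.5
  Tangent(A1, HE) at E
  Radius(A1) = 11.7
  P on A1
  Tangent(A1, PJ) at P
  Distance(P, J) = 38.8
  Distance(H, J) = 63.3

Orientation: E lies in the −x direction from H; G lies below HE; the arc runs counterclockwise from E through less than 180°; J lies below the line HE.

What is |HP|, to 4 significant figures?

51.92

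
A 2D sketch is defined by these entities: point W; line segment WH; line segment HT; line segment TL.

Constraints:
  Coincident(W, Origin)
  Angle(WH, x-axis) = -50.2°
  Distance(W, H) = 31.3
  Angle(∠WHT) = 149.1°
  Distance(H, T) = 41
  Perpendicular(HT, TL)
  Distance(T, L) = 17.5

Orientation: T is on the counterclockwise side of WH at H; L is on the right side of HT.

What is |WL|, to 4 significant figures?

75.71

∠WHT = 149.1°, so HT runs at -50.2° + (180° − 149.1°) = -19.30° from the x-axis; with |HT| = 41.0, T = H + 41.0·(cos -19.30°, sin -19.30°) = (58.73, -37.60). The perpendicularity gives TL at right angles to HT; with |TL| = 17.5 on the right of HT, L = T + 17.5·(-0.3305, -0.9438) = (52.95, -54.11). Then |WL| = |L − W| = 75.71.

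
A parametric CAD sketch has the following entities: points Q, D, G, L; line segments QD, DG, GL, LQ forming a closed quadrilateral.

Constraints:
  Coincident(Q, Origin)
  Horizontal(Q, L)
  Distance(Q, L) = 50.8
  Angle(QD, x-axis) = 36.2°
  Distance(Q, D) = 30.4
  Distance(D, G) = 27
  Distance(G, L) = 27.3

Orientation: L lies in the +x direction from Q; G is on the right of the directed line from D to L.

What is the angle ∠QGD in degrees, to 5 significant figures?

69.068°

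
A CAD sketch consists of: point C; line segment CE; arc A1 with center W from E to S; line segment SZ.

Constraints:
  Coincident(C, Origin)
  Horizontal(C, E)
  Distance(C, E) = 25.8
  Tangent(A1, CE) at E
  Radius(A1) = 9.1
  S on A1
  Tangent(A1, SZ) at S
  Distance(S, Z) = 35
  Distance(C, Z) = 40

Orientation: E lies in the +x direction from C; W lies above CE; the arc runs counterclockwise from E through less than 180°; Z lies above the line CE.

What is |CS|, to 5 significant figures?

35.655

Checks: |WS| = 9.100 ✓; ∠(WS, SZ) = 90.00° ✓; |SZ| = 35.00 ✓; |CZ| = 40.00 ✓.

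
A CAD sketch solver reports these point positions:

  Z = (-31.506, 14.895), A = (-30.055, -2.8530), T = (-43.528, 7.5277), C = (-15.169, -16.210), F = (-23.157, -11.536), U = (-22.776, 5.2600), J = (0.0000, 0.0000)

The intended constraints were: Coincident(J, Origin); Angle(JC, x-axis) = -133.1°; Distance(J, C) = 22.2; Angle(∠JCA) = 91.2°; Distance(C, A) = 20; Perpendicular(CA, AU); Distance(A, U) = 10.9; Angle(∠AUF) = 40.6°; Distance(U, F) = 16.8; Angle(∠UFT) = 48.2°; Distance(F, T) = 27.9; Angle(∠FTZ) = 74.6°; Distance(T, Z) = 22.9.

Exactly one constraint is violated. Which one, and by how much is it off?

Distance(T, Z) = 22.9 — off by 8.80.

J = (0.00, 0.00) ✓; JC at -133.1° ✓; |JC| = 22.20 ✓; ∠JCA = 91.20° ✓; |CA| = 20.00 ✓; ∠(CA, AU) = 90.00° ✓; |AU| = 10.90 ✓; ∠AUF = 40.60° ✓; |UF| = 16.80 ✓; ∠UFT = 48.20° ✓; |FT| = 27.90 ✓; ∠FTZ = 74.60° ✓; |TZ| = 14.10 ✗.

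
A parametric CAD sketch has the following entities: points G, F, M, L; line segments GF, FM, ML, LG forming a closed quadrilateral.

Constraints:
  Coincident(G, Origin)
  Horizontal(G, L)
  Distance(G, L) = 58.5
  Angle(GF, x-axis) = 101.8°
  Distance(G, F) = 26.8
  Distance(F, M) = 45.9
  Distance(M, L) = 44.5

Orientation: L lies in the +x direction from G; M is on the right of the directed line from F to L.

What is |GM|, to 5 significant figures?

21.603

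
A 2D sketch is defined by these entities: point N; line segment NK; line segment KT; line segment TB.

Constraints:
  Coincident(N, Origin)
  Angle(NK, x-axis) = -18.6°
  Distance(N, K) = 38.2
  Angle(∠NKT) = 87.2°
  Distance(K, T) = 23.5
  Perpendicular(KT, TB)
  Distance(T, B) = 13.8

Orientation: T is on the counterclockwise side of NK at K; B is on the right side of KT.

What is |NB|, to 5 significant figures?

56.279

N is at the origin; NK runs at -18.6° with length 38.2, so K = 38.2·(cos -18.6°, sin -18.6°) = (36.205, -12.184). ∠NKT = 87.2°, so KT runs at -18.6° + (180° − 87.2°) = 74.200° from the x-axis; with |KT| = 23.5, T = K + 23.5·(cos 74.200°, sin 74.200°) = (42.603, 10.428). KT ⟂ TB; with |TB| = 13.8 on the right of KT, B = T + 13.8·(0.96222, -0.27228) = (55.882, 6.6704). Then |NB| = |B − N| = 56.279.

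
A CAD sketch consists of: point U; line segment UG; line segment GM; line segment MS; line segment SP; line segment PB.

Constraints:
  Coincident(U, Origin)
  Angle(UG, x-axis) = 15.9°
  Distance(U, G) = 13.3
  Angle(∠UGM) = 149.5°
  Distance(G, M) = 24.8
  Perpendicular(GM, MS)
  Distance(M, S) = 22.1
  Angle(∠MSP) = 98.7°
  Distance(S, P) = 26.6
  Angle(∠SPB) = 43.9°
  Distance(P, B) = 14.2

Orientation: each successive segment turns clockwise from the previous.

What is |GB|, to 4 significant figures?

16.47

U is at the origin; UG runs at 15.9° with length 13.3, so G = (12.79, 3.644). ∠UGM = 149.5° gives GM at -14.60° from the x-axis; with |GM| = 24.8, M = (36.79, -2.608). The perpendicularity gives MS at right angles to GM, so MS runs at -104.6°; with |MS| = 22.1, S = (31.22, -23.99). ∠MSP = 98.7° gives SP at 174.1° from the x-axis; with |SP| = 26.6, P = (4.761, -21.26). ∠SPB = 43.9° gives PB at 38.00° from the x-axis; with |PB| = 14.2, B = (15.95, -12.52). Then |GB| = |B − G| = 16.47.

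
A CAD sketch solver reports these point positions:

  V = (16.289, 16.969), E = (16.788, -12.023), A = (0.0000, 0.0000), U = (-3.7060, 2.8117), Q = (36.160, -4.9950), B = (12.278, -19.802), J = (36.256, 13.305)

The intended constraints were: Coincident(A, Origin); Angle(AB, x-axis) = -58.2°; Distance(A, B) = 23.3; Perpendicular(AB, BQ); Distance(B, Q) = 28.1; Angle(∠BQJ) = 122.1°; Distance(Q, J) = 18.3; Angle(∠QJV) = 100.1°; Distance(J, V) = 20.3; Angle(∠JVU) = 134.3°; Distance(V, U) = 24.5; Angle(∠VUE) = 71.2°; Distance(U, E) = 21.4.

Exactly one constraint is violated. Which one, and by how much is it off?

Distance(U, E) = 21.4 — off by 3.90.

A = (0.00, 0.00) ✓; AB at -58.20° ✓; |AB| = 23.30 ✓; ∠(AB, BQ) = 90.00° ✓; |BQ| = 28.10 ✓; ∠BQJ = 122.1° ✓; |QJ| = 18.30 ✓; ∠QJV = 100.1° ✓; |JV| = 20.30 ✓; ∠JVU = 134.3° ✓; |VU| = 24.50 ✓; ∠VUE = 71.20° ✓; |UE| = 25.30 ✗.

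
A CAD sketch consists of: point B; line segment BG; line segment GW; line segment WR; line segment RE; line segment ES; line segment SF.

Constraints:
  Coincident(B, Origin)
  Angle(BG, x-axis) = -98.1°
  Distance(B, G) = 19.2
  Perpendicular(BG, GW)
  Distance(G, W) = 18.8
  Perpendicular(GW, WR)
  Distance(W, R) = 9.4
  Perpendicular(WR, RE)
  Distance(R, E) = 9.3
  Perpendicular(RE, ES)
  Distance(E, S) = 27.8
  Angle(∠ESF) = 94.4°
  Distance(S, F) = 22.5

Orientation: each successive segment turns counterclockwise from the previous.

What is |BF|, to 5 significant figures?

50.659

The perpendicularity gives ES at right angles to RE, so ES runs at -98.100°; with |ES| = 27.8, S = (4.1073, -38.563). ∠ESF = 94.4° gives SF at -12.500° from the x-axis; with |SF| = 22.5, F = (26.074, -43.433). Then |BF| = |F − B| = 50.659.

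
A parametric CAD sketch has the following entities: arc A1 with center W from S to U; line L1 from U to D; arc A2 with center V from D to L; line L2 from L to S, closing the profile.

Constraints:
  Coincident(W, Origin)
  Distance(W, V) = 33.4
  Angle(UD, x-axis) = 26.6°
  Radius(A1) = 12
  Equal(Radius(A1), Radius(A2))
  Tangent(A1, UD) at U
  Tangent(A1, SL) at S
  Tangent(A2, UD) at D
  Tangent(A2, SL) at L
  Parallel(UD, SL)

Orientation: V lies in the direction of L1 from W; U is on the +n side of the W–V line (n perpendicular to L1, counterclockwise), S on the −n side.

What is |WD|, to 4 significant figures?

35.49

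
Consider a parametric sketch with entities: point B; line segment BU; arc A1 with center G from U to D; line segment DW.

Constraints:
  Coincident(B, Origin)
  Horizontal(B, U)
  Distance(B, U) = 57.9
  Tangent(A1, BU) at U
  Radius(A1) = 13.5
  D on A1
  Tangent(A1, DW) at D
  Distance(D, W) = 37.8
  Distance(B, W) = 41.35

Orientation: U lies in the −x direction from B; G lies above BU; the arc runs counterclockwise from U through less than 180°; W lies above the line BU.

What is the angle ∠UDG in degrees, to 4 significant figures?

64.76°

Checks: |BU| = 57.90 ✓; |GD| = 13.50 ✓; ∠(GD, DW) = 90.00° ✓; |DW| = 37.80 ✓; |BW| = 41.35 ✓.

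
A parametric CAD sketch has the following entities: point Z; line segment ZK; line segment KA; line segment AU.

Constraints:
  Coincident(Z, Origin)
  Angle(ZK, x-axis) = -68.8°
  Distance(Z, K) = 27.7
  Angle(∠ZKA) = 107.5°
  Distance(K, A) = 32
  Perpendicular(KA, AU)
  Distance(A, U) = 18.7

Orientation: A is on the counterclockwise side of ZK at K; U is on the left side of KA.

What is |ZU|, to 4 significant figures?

41.06

Z is at the origin; ZK runs at -68.8° with length 27.7, so K = 27.7·(cos -68.8°, sin -68.8°) = (10.02, -25.83). ∠ZKA = 107.5°, so KA runs at -68.8° + (180° − 107.5°) = 3.700° from the x-axis; with |KA| = 32.0, A = K + 32.0·(cos 3.700°, sin 3.700°) = (41.95, -23.76). KA is perpendicular to AU; with |AU| = 18.7 on the left of KA, U = A + 18.7·(-0.06453, 0.9979) = (40.74, -5.099). Then |ZU| = |U − Z| = 41.06.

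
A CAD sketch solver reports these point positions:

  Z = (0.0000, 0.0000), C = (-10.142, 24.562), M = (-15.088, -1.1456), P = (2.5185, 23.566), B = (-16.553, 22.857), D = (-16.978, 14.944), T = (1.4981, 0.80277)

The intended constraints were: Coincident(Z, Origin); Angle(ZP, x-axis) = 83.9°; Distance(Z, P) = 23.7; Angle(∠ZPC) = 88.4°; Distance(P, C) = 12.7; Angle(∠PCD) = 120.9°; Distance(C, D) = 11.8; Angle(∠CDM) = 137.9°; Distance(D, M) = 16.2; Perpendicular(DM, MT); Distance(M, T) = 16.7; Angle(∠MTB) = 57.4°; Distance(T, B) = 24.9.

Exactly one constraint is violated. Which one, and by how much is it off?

Distance(T, B) = 24.9 — off by 3.60.

Z = (0.00, 0.00) ✓; ZP at 83.90° ✓; |ZP| = 23.70 ✓; ∠ZPC = 88.40° ✓; |PC| = 12.70 ✓; ∠PCD = 120.9° ✓; |CD| = 11.80 ✓; ∠CDM = 137.9° ✓; |DM| = 16.20 ✓; ∠(DM, MT) = 90.00° ✓; |MT| = 16.70 ✓; ∠MTB = 57.40° ✓; |TB| = 28.50 ✗.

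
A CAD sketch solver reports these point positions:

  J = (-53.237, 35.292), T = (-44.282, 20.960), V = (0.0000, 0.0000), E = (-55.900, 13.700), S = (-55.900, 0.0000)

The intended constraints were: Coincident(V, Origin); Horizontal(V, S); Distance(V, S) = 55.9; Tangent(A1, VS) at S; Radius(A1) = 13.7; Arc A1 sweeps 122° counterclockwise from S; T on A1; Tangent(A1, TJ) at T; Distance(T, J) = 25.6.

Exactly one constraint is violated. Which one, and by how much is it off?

Distance(T, J) = 25.6 — off by 8.70.

V = (0.00, 0.00) ✓; V.y = 0.00, S.y = 0.00 ✓; |VS| = 55.90 ✓; ∠(ES, SV) = 90.00° ✓; |ES| = 13.70 ✓; bearing(E→T) − bearing(E→S) = 122.0° ✓; |ET| = 13.70 ✓; ∠(ET, TJ) = 90.00° ✓; |TJ| = 16.90 ✗.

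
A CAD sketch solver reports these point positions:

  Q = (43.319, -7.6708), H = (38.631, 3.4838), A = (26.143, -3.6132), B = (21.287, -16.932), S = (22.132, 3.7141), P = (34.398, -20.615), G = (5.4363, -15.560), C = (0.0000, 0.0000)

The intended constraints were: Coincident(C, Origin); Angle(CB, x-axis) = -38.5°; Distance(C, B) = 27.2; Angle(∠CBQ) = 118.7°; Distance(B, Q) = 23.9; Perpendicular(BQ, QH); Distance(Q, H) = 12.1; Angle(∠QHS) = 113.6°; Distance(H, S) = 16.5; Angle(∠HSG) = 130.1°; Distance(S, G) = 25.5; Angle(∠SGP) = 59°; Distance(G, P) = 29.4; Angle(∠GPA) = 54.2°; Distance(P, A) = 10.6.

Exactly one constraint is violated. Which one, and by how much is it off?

Distance(P, A) = 10.6 — off by 8.30.

C = (0.00, 0.00) ✓; CB at -38.50° ✓; |CB| = 27.20 ✓; ∠CBQ = 118.7° ✓; |BQ| = 23.90 ✓; ∠(BQ, QH) = 90.00° ✓; |QH| = 12.10 ✓; ∠QHS = 113.6° ✓; |HS| = 16.50 ✓; ∠HSG = 130.1° ✓; |SG| = 25.50 ✓; ∠SGP = 59.00° ✓; |GP| = 29.40 ✓; ∠GPA = 54.20° ✓; |PA| = 18.90 ✗.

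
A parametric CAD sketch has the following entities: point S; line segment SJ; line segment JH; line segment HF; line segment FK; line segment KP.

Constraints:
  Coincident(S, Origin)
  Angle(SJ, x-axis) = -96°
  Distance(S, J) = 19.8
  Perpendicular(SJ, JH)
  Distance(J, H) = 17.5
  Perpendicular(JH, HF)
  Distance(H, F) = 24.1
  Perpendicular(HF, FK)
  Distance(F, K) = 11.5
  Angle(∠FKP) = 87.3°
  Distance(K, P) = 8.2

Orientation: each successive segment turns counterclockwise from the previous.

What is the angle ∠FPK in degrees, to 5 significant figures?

56.310°

S is at the origin; SJ runs at -96.0° with length 19.8, so J = (-2.0697, -19.692). The perpendicularity gives JH at right angles to SJ, so JH runs at -6.0000°; with |JH| = 17.5, H = (15.334, -21.521). JH is perpendicular to HF, so HF runs at 84.000°; with |HF| = 24.1, F = (17.854, 2.4472). The perpendicularity gives FK at right angles to HF, so FK runs at 174.00°; with |FK| = 11.5, K = (6.4166, 3.6493). ∠FKP = 87.3° gives KP at -93.300° from the x-axis; with |KP| = 8.2, P = (5.9446, -4.5371). Then cos ∠FPK = PF·PK / (|PF||PK|), giving 56.310°.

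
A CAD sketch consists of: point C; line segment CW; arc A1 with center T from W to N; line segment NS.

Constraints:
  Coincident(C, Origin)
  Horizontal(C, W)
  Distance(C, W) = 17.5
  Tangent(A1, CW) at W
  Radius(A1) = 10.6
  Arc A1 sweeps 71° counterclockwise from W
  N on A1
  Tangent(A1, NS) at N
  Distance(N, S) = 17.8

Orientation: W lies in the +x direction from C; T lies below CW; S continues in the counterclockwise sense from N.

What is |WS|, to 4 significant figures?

28.73

On A1, W sits at bearing 90° from T; a 71° counterclockwise sweep puts N at bearing 161°, so N = T + 10.6·(cos 161°, sin 161°) = (7.478, -7.149). The tangent condition forces TN to be normal to NS, so NS runs along (−sin 161°, cos 161°); with |NS| = 17.8, S = (1.682, -23.98). Then |WS| = |S − W| = 28.73.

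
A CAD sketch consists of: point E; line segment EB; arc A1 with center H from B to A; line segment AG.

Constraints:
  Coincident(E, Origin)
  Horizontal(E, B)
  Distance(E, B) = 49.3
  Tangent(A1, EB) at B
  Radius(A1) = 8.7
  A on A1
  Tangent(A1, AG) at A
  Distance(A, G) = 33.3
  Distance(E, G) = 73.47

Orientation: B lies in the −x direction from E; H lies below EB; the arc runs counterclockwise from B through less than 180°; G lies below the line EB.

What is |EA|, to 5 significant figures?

58.507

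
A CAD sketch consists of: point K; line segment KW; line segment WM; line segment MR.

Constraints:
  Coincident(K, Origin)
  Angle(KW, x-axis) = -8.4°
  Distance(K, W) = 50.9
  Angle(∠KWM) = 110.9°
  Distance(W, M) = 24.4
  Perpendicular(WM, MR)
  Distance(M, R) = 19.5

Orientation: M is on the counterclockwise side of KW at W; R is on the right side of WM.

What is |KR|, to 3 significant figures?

79.4

K is at the origin; KW runs at -8.4° with length 50.9, so W = 50.9·(cos -8.4°, sin -8.4°) = (50.4, -7.44). ∠KWM = 110.9°, so WM runs at -8.4° + (180° − 110.9°) = 60.7° from the x-axis; with |WM| = 24.4, M = W + 24.4·(cos 60.7°, sin 60.7°) = (62.3, 13.8). WM is perpendicular to MR; with |MR| = 19.5 on the right of WM, R = M + 19.5·(0.872, -0.489) = (79.3, 4.30). Then |KR| = |R − K| = 79.4.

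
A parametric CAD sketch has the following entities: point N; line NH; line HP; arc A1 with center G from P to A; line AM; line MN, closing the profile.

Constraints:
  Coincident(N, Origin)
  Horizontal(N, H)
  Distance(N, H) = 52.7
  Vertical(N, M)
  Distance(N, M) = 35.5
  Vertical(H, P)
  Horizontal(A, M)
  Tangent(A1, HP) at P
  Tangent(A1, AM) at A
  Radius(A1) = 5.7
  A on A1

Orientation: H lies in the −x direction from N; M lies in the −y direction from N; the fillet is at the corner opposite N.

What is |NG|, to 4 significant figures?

55.65

N is at the origin; N and H share the same y with |NH| = 52.7 and H on the −x side, so H = (-52.70, 0.000). NM is vertical with |NM| = 35.5 and M on the −y side, so M = (0.000, -35.50). The virtual corner opposite N is at (-52.70, -35.50). A1 meets HP tangentially, so GP is at right angles to HP and the tangent condition forces GA to be normal to AM, with radius 5.7, so the center G sits 5.7 in from both sides at G = (-47.00, -29.80). Then |NG| = |G − N| = 55.65.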